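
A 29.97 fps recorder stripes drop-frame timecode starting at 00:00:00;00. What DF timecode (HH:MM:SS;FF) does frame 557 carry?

Each 10-minute DF block holds 10 × 60 × 30 − 9 × 2 = 17982 frames. 557 ÷ 17982 → 0 full blocks, remainder 557.
Within the partial block the first minute is 1800 frames and each further minute 1798, so 0 further minute boundaries passed. Total skipped labels = 18 × 0 + 2 × 0 = 0.
Non-drop label index = 557 + 0 = 557; at 30 labels/s that is 00:00:18:17, i.e. DF 00:00:18;17.

00:00:18;17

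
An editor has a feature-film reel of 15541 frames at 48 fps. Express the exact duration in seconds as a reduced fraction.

Running time = 15541 ÷ (48) = 15541 × 1/48 = 15541/48 s.

15541/48 seconds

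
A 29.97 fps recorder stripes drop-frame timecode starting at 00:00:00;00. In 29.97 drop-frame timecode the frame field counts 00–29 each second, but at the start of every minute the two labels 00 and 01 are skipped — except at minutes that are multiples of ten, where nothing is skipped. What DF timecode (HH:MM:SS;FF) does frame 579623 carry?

Ten DF minutes hold 17982 frames, so frame 579623 lies in block 32 (frames 575424–593405) with 4199 frames into that block.
The block's first minute is 1800 frames and the rest 1798 each; 4199 frames reaches minute 2, so 32 × 18 + 2 × 2 = 580 labels have been skipped so far.
Adding those back, label number 579623 + 580 = 580203 at 30 labels/s is 19340 s + 3 f = 5 h 22 min 20 s frame 3, i.e. 05:22:20;03.

05:22:20;03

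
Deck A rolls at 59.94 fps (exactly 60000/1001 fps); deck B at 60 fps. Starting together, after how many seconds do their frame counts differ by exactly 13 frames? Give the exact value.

The gap grows by |60 − 60000/1001| = 60/1001 frames per second.
Time for a 13-frame gap: 13 ÷ (60/1001) = 13013/60 s.

13013/60 seconds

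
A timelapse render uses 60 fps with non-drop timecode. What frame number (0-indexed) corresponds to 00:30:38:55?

frame 110335

Total seconds to the label: (0 × 3600 + 30 × 60 + 38) = 1838.
Frame index = 1838 × 60 + 55 = 110335.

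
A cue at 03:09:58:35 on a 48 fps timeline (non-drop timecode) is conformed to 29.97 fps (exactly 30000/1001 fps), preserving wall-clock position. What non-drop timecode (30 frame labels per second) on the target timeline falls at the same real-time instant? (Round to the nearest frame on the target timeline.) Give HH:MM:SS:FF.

Source frame index: (3×3600 + 9×60 + 58) × 48 + 35 = 547139.
Real time: 547139 / (48) = 547139/48 s.
Target frame: (547139/48) × (30000/1001) = 341961875/1001 ≈ 341620.255 → 341620.
At 30 labels/s: frame 341620 → 03:09:47:10.

03:09:47:10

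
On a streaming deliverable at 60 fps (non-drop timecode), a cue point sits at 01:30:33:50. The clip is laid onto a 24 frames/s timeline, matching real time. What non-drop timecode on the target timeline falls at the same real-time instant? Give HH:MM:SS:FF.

Source frame index: (1×3600 + 30×60 + 33) × 60 + 50 = 326030.
Real time: 326030 / (60) = 32603/6 s.
Target frame: (32603/6) × (24) = 130412.
At 24 labels/s: frame 130412 → 01:30:33:20.

01:30:33:20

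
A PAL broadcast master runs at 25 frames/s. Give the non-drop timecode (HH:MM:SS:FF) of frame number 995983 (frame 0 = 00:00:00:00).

995983 ÷ 25 = 39839 full seconds, remainder 8 frames.
39839 s = 11 h 3 min 59 s.
Timecode: 11:03:59:08.

11:03:59:08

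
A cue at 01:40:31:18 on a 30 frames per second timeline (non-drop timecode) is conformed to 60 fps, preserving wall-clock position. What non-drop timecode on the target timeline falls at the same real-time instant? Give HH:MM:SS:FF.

Source frame index: (1×3600 + 40×60 + 31) × 30 + 18 = 180948.
Real time: 180948 / (30) = 30158/5 s.
Target frame: (30158/5) × (60) = 361896.
At 60 labels/s: frame 361896 → 01:40:31:36.

01:40:31:36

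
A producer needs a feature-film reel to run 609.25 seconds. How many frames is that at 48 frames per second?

29244 frames

Frames = 609.25 × 48 = 29244.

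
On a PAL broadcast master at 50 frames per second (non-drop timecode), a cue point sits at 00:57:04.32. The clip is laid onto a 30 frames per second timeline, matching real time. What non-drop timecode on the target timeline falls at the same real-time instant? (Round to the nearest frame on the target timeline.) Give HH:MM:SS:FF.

00:57:04:19

Source frame index: (0×3600 + 57×60 + 4) × 50 + 32 = 171232.
Real time: 171232 / (50) = 85616/25 s.
Target frame: (85616/25) × (30) = 513696/5 ≈ 102739.200 → 102739.
At 30 labels/s: frame 102739 → 00:57:04:19.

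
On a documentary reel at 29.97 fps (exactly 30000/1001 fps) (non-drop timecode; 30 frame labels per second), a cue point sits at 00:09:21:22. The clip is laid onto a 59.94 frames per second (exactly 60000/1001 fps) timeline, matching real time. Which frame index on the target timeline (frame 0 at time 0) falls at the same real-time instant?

frame 33704

Source frame index: (0×3600 + 9×60 + 21) × 30 + 22 = 16852.
Real time: 16852 / (30000/1001) = 4217213/7500 s.
Target frame: (4217213/7500) × (60000/1001) = 33704.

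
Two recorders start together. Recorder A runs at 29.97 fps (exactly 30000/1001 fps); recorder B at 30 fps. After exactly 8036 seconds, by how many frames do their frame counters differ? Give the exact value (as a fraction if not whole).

34440/143 frames

A emits 30000/1001 × 8036 = 34440000/143 frames; B emits 30 × 8036 = 241080.
Difference = 34440/143 frames (≈ 240.8392); B is ahead of A.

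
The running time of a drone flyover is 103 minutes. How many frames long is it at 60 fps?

370800 frames

103 min = 6180 s.
Frames = 6180 × 60 = 370800.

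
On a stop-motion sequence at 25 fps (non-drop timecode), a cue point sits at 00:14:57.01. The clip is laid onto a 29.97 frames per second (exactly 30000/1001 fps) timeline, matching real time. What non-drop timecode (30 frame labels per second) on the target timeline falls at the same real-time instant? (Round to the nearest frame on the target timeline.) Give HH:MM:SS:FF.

Source frame index: (0×3600 + 14×60 + 57) × 25 + 1 = 22426.
Real time: 22426 / (25) = 22426/25 s.
Target frame: (22426/25) × (30000/1001) = 26911200/1001 ≈ 26884.316 → 26884.
At 30 labels/s: frame 26884 → 00:14:56:04.

00:14:56:04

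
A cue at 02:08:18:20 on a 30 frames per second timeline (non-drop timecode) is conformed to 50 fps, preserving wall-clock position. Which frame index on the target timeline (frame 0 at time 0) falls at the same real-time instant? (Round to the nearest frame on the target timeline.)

frame 384933

Source frame index: (2×3600 + 8×60 + 18) × 30 + 20 = 230960.
Real time: 230960 / (30) = 23096/3 s.
Target frame: (23096/3) × (50) = 1154800/3 ≈ 384933.333 → 384933.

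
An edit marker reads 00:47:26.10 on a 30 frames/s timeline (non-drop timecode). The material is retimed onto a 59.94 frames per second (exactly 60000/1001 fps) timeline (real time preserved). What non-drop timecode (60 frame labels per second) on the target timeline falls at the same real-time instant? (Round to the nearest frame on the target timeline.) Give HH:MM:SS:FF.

00:47:23:29

Source frame index: (0×3600 + 47×60 + 26) × 30 + 10 = 85390.
Real time: 85390 / (30) = 8539/3 s.
Target frame: (8539/3) × (60000/1001) = 170780000/1001 ≈ 170609.391 → 170609.
At 60 labels/s: frame 170609 → 00:47:23:29.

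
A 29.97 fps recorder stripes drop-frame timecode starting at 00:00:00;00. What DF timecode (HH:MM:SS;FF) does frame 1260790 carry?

Ten DF minutes hold 17982 frames, so frame 1260790 lies in block 70 (frames 1258740–1276721) with 2050 frames into that block.
The block's first minute is 1800 frames and the rest 1798 each; 2050 frames reaches minute 1, so 70 × 18 + 1 × 2 = 1262 labels have been skipped so far.
Adding those back, label number 1260790 + 1262 = 1262052 at 30 labels/s is 42068 s + 12 f = 11 h 41 min 8 s frame 12, i.e. 11:41:08;12.

11:41:08;12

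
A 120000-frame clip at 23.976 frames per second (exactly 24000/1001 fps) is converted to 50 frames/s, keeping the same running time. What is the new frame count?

250250 frames

Target frames = source frames × (target rate / source rate) = 120000 × (50)/(24000/1001) = 120000 × 1001/480 = 250250.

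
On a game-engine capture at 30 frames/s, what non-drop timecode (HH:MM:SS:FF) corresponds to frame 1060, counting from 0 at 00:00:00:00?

1060 ÷ 30 = 35 full seconds, remainder 10 frames.
35 s = 0 h 0 min 35 s.
Timecode: 00:00:35:10.

00:00:35:10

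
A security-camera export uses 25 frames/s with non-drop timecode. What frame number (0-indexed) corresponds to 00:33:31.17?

Total seconds to the label: (0 × 3600 + 33 × 60 + 31) = 2011.
Frame index = 2011 × 25 + 17 = 50292.

50292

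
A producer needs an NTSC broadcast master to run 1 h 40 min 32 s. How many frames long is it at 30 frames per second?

180960 frames

1 h 40 min 32 s = 6032 s.
Frames = 6032 × 30 = 180960.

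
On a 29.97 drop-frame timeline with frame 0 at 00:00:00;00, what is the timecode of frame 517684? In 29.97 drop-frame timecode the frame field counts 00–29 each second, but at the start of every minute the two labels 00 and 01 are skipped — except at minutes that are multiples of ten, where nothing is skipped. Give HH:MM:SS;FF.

Ten DF minutes hold 17982 frames, so frame 517684 lies in block 28 (frames 503496–521477) with 14188 frames into that block.
The block's first minute is 1800 frames and the rest 1798 each; 14188 frames reaches minute 7, so 28 × 18 + 7 × 2 = 518 labels have been skipped so far.
Adding those back, label number 517684 + 518 = 518202 at 30 labels/s is 17273 s + 12 f = 4 h 47 min 53 s frame 12, i.e. 04:47:53;12.

04:47:53;12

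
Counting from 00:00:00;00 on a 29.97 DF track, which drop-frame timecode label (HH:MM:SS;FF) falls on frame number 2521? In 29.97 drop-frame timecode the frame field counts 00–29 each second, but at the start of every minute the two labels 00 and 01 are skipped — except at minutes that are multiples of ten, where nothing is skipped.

00:01:24;03

Each 10-minute DF block holds 10 × 60 × 30 − 9 × 2 = 17982 frames. 2521 ÷ 17982 → 0 full blocks, remainder 2521.
Within the partial block the first minute is 1800 frames and each further minute 1798, so 1 further minute boundary passed. Total skipped labels = 18 × 0 + 2 × 1 = 2.
Non-drop label index = 2521 + 2 = 2523; at 30 labels/s that is 00:01:24:03, i.e. DF 00:01:24;03.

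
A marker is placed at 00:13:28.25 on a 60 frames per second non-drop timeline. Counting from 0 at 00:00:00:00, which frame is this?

Total seconds to the label: (0 × 3600 + 13 × 60 + 28) = 808.
Frame index = 808 × 60 + 25 = 48505.

48505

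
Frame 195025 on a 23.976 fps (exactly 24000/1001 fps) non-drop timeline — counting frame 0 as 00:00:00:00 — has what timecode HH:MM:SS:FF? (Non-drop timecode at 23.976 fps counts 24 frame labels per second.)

195025 ÷ 24 = 8126 full seconds, remainder 1 frame.
8126 s = 2 h 15 min 26 s.
Timecode: 02:15:26:01.

02:15:26:01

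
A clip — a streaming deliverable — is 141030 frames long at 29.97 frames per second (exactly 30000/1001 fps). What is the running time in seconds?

4705.701 seconds

Running time = 141030 / (30000/1001) = 4705.701 s.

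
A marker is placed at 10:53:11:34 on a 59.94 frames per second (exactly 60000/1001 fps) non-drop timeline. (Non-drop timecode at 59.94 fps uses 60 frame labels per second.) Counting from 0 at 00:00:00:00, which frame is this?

Total seconds to the label: (10 × 3600 + 53 × 60 + 11) = 39191.
Frame index = 39191 × 60 + 34 = 2351494.

frame 2351494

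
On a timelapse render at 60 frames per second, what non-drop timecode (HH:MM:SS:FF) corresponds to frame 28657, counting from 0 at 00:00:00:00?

00:07:57:37

28657 ÷ 60 = 477 full seconds, remainder 37 frames.
477 s = 0 h 7 min 57 s.
Timecode: 00:07:57:37.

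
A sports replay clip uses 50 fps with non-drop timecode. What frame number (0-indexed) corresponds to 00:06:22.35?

19135

Total seconds to the label: (0 × 3600 + 6 × 60 + 22) = 382.
Frame index = 382 × 50 + 35 = 19135.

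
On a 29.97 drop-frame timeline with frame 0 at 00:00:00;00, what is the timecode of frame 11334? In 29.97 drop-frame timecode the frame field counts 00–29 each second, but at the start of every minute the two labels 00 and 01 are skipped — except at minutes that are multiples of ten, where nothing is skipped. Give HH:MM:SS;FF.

00:06:18;06

Ten DF minutes hold 17982 frames, so frame 11334 lies in block 0 (frames 0–17981) with 11334 frames into that block.
The block's first minute is 1800 frames and the rest 1798 each; 11334 frames reaches minute 6, so 0 × 18 + 6 × 2 = 12 labels have been skipped so far.
Adding those back, label number 11334 + 12 = 11346 at 30 labels/s is 378 s + 6 f = 0 h 6 min 18 s frame 6, i.e. 00:06:18;06.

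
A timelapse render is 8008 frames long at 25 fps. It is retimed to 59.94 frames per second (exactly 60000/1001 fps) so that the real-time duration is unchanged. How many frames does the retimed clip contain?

Target frames = source frames × (target rate / source rate) = 8008 × (60000/1001)/(25) = 8008 × 2400/1001 = 19200.

19200 frames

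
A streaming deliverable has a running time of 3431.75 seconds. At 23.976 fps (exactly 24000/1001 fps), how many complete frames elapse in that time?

82279 frames

Frames = 3431.75 × 24000/1001 = 11766000/143 ≈ 82279.7203.
Complete frames: 82279.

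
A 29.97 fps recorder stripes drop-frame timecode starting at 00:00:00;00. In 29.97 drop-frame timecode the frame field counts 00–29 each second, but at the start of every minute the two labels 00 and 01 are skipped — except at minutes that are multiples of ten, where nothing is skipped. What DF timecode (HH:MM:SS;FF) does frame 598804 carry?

Each 10-minute DF block holds 10 × 60 × 30 − 9 × 2 = 17982 frames. 598804 ÷ 17982 → 33 full blocks, remainder 5398.
Within the partial block the first minute is 1800 frames and each further minute 1798, so 3 further minute boundaries passed. Total skipped labels = 18 × 33 + 2 × 3 = 600.
Non-drop label index = 598804 + 600 = 599404; at 30 labels/s that is 05:33:00:04, i.e. DF 05:33:00;04.

05:33:00;04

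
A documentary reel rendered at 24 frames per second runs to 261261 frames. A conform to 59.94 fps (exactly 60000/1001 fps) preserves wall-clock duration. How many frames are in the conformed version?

Target frames = source frames × (target rate / source rate) = 261261 × (60000/1001)/(24) = 261261 × 2500/1001 = 652500.

652500 frames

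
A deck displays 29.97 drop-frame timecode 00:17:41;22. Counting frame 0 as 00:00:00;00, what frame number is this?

As if non-drop at 30 labels/s: (0 × 3600 + 17 × 60 + 41) × 30 + 22 = 31852.
Minute boundaries passed: 17; those not divisible by 10: 17 − 1 = 16; dropped labels = 2 × 16 = 32.
Actual frame index = 31852 − 32 = 31820.

31820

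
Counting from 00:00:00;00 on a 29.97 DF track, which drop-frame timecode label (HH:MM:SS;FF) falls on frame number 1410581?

13:04:26;13

Ten DF minutes hold 17982 frames, so frame 1410581 lies in block 78 (frames 1402596–1420577) with 7985 frames into that block.
The block's first minute is 1800 frames and the rest 1798 each; 7985 frames reaches minute 4, so 78 × 18 + 4 × 2 = 1412 labels have been skipped so far.
Adding those back, label number 1410581 + 1412 = 1411993 at 30 labels/s is 47066 s + 13 f = 13 h 4 min 26 s frame 13, i.e. 13:04:26;13.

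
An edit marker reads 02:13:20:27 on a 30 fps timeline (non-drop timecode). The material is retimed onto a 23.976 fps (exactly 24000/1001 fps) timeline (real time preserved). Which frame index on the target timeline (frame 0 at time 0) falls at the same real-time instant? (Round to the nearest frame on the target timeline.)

Source frame index: (2×3600 + 13×60 + 20) × 30 + 27 = 240027.
Real time: 240027 / (30) = 80009/10 s.
Target frame: (80009/10) × (24000/1001) = 192021600/1001 ≈ 191829.770 → 191830.

frame 191830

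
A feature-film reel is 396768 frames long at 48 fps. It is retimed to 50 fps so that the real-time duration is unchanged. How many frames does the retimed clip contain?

Target frames = source frames × (target rate / source rate) = 396768 × (50)/(48) = 396768 × 25/24 = 413300.

413300 frames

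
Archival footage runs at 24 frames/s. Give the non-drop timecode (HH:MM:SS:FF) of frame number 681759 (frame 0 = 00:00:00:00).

07:53:26:15

681759 ÷ 24 = 28406 full seconds, remainder 15 frames.
28406 s = 7 h 53 min 26 s.
Timecode: 07:53:26:15.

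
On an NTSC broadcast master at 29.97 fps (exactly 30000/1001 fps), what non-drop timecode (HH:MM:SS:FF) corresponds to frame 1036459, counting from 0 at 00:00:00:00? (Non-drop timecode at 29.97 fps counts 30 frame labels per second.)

09:35:48:19

1036459 ÷ 30 = 34548 full seconds, remainder 19 frames.
34548 s = 9 h 35 min 48 s.
Timecode: 09:35:48:19.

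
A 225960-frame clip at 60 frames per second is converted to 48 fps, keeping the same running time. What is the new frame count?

180768 frames

Target frames = source frames × (target rate / source rate) = 225960 × (48)/(60) = 225960 × 4/5 = 180768.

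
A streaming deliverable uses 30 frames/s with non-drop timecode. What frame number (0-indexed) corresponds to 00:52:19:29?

frame 94199

Total seconds to the label: (0 × 3600 + 52 × 60 + 19) = 3139.
Frame index = 3139 × 30 + 29 = 94199.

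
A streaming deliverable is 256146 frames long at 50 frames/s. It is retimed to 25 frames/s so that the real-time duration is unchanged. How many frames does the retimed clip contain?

Target frames = source frames × (target rate / source rate) = 256146 × (25)/(50) = 256146 × 1/2 = 128073.

128073 frames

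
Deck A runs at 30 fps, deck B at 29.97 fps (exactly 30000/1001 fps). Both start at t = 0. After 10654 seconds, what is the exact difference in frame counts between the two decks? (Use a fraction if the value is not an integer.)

A emits 30 × 10654 = 319620 frames; B emits 30000/1001 × 10654 = 45660000/143.
Difference = 45660/143 frames (≈ 319.3007); B is behind A.

45660/143 frames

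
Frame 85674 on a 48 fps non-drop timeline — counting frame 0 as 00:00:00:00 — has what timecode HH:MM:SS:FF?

00:29:44:42

85674 ÷ 48 = 1784 full seconds, remainder 42 frames.
1784 s = 0 h 29 min 44 s.
Timecode: 00:29:44:42.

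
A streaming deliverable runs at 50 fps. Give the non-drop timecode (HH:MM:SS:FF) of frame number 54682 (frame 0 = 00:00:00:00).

00:18:13:32

54682 ÷ 50 = 1093 full seconds, remainder 32 frames.
1093 s = 0 h 18 min 13 s.
Timecode: 00:18:13:32.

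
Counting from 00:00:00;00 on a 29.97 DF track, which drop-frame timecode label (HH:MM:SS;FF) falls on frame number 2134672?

19:47:07;00

Each 10-minute DF block holds 10 × 60 × 30 − 9 × 2 = 17982 frames. 2134672 ÷ 17982 → 118 full blocks, remainder 12796.
Within the partial block the first minute is 1800 frames and each further minute 1798, so 7 further minute boundaries passed. Total skipped labels = 18 × 118 + 2 × 7 = 2138.
Non-drop label index = 2134672 + 2138 = 2136810; at 30 labels/s that is 19:47:07:00, i.e. DF 19:47:07;00.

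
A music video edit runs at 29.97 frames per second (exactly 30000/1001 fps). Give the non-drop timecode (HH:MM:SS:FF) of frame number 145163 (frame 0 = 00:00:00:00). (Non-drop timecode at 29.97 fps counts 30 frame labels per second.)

01:20:38:23

145163 ÷ 30 = 4838 full seconds, remainder 23 frames.
4838 s = 1 h 20 min 38 s.
Timecode: 01:20:38:23.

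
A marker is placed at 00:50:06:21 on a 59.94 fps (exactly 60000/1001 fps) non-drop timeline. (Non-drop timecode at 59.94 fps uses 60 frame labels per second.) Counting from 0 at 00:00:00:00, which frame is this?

frame 180381

Total seconds to the label: (0 × 3600 + 50 × 60 + 6) = 3006.
Frame index = 3006 × 60 + 21 = 180381.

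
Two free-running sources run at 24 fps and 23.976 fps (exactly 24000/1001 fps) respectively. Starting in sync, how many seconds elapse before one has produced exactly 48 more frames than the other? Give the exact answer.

The gap grows by |24000/1001 − 24| = 24/1001 frames per second.
Time for a 48-frame gap: 48 ÷ (24/1001) = 2002 s.

2002 seconds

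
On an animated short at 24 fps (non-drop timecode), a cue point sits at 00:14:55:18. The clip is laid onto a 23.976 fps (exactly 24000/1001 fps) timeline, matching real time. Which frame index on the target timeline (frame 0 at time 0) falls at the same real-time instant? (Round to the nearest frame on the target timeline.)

frame 21477

Source frame index: (0×3600 + 14×60 + 55) × 24 + 18 = 21498.
Real time: 21498 / (24) = 3583/4 s.
Target frame: (3583/4) × (24000/1001) = 21498000/1001 ≈ 21476.523 → 21477.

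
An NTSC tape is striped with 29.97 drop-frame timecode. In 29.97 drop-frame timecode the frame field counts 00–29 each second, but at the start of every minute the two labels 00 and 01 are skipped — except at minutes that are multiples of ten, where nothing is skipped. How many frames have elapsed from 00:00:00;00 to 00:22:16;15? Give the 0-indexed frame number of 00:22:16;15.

Complete 10-minute blocks: 2, each 17982 frames → 35964.
Remaining 2 whole minutes in the current block: 1800 + 1 × 1798 = 3598 frames.
Within the current minute: 16 × 30 + 15 − 2 = 493 (labels ;00/;01 skipped at this minute). Total = 35964 + 3598 + 493 = 40055.

40055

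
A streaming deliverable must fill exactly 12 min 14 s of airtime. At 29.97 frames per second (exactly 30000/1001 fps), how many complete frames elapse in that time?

12 min 14 s = 734 s.
Frames = 734 × 30000/1001 = 22020000/1001 ≈ 21998.0020.
Complete frames: 21998.

21998 frames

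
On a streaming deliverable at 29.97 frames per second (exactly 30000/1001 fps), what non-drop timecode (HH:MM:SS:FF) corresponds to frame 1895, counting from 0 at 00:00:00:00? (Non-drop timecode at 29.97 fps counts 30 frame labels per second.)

00:01:03:05

1895 ÷ 30 = 63 full seconds, remainder 5 frames.
63 s = 0 h 1 min 3 s.
Timecode: 00:01:03:05.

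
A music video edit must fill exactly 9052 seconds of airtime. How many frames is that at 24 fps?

217248 frames

Frames = 9052 × 24 = 217248.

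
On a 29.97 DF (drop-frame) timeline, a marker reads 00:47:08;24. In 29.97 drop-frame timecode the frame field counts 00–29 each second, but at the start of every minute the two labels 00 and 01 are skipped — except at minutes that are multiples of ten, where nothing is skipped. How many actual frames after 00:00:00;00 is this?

84778

As if non-drop at 30 labels/s: (0 × 3600 + 47 × 60 + 8) × 30 + 24 = 84864.
Minute boundaries passed: 47; those not divisible by 10: 47 − 4 = 43; dropped labels = 2 × 43 = 86.
Actual frame index = 84864 − 86 = 84778.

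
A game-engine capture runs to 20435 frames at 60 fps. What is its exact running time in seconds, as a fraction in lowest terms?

4087/12 seconds

Running time = 20435 ÷ (60) = 20435 × 1/60 = 4087/12 s.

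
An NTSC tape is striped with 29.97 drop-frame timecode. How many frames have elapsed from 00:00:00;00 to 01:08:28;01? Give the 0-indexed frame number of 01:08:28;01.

As if non-drop at 30 labels/s: (1 × 3600 + 8 × 60 + 28) × 30 + 1 = 123241.
Minute boundaries passed: 68; those not divisible by 10: 68 − 6 = 62; dropped labels = 2 × 62 = 124.
Actual frame index = 123241 − 124 = 123117.

123117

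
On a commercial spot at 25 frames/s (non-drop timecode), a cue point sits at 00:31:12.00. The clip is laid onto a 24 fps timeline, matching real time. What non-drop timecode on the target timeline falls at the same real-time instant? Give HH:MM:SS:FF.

00:31:12:00

Source frame index: (0×3600 + 31×60 + 12) × 25 + 0 = 46800.
Real time: 46800 / (25) = 1872 s.
Target frame: (1872) × (24) = 44928.
At 24 labels/s: frame 44928 → 00:31:12:00.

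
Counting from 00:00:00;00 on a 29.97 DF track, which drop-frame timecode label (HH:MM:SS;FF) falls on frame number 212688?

01:58:16;22

Each 10-minute DF block holds 10 × 60 × 30 − 9 × 2 = 17982 frames. 212688 ÷ 17982 → 11 full blocks, remainder 14886.
Within the partial block the first minute is 1800 frames and each further minute 1798, so 8 further minute boundaries passed. Total skipped labels = 18 × 11 + 2 × 8 = 214.
Non-drop label index = 212688 + 214 = 212902; at 30 labels/s that is 01:58:16:22, i.e. DF 01:58:16;22.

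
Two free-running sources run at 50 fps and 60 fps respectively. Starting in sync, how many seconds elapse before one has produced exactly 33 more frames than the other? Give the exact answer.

3.3 seconds

The gap grows by |60 − 50| = 10 frames per second.
Time for a 33-frame gap: 33 ÷ (10) = 3.3 s.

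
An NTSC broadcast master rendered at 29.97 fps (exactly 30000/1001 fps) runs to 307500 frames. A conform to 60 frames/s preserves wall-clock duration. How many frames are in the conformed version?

615615 frames

Target frames = source frames × (target rate / source rate) = 307500 × (60)/(30000/1001) = 307500 × 1001/500 = 615615.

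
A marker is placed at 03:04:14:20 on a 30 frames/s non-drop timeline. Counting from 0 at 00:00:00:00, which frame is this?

frame 331640

Total seconds to the label: (3 × 3600 + 4 × 60 + 14) = 11054.
Frame index = 11054 × 30 + 20 = 331640.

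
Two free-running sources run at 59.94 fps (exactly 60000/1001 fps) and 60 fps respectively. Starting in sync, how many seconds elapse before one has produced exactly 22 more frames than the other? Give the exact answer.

The gap grows by |60 − 60000/1001| = 60/1001 frames per second.
Time for a 22-frame gap: 22 ÷ (60/1001) = 11011/30 s.

11011/30 seconds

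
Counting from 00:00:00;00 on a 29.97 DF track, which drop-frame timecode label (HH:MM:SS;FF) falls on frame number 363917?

03:22:22;21

Each 10-minute DF block holds 10 × 60 × 30 − 9 × 2 = 17982 frames. 363917 ÷ 17982 → 20 full blocks, remainder 4277.
Within the partial block the first minute is 1800 frames and each further minute 1798, so 2 further minute boundaries passed. Total skipped labels = 18 × 20 + 2 × 2 = 364.
Non-drop label index = 363917 + 364 = 364281; at 30 labels/s that is 03:22:22:21, i.e. DF 03:22:22;21.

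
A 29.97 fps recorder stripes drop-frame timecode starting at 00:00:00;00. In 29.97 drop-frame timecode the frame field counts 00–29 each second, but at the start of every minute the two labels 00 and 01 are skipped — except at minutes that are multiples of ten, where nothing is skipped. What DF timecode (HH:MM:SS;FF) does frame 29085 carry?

00:16:10;15

Ten DF minutes hold 17982 frames, so frame 29085 lies in block 1 (frames 17982–35963) with 11103 frames into that block.
The block's first minute is 1800 frames and the rest 1798 each; 11103 frames reaches minute 6, so 1 × 18 + 6 × 2 = 30 labels have been skipped so far.
Adding those back, label number 29085 + 30 = 29115 at 30 labels/s is 970 s + 15 f = 0 h 16 min 10 s frame 15, i.e. 00:16:10;15.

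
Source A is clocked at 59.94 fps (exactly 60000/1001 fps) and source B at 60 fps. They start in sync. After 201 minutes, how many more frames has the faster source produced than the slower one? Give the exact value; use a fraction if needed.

723600/1001 frames

201 min = 12060 s.
A emits 60000/1001 × 12060 = 723600000/1001 frames; B emits 60 × 12060 = 723600.
Difference = 723600/1001 frames (≈ 722.8771); B is ahead of A.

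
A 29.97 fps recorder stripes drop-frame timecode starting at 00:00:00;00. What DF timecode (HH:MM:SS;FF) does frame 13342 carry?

00:07:25;06

Ten DF minutes hold 17982 frames, so frame 13342 lies in block 0 (frames 0–17981) with 13342 frames into that block.
The block's first minute is 1800 frames and the rest 1798 each; 13342 frames reaches minute 7, so 0 × 18 + 7 × 2 = 14 labels have been skipped so far.
Adding those back, label number 13342 + 14 = 13356 at 30 labels/s is 445 s + 6 f = 0 h 7 min 25 s frame 6, i.e. 00:07:25;06.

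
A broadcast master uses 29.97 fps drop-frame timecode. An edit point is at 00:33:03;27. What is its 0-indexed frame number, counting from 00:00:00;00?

59457

Complete 10-minute blocks: 3, each 17982 frames → 53946.
Remaining 3 whole minutes in the current block: 1800 + 2 × 1798 = 5396 frames.
Within the current minute: 3 × 30 + 27 − 2 = 115 (labels ;00/;01 skipped at this minute). Total = 53946 + 5396 + 115 = 59457.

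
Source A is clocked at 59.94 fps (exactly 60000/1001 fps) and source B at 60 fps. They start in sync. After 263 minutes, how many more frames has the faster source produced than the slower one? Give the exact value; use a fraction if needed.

946800/1001 frames

263 min = 15780 s.
A emits 60000/1001 × 15780 = 946800000/1001 frames; B emits 60 × 15780 = 946800.
Difference = 946800/1001 frames (≈ 945.8541); B is ahead of A.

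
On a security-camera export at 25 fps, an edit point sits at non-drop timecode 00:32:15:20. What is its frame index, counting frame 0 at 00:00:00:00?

Total seconds to the label: (0 × 3600 + 32 × 60 + 15) = 1935.
Frame index = 1935 × 25 + 20 = 48395.

frame 48395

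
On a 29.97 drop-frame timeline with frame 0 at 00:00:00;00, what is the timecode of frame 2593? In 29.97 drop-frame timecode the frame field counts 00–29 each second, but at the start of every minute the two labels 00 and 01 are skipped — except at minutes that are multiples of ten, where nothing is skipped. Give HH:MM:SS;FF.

Ten DF minutes hold 17982 frames, so frame 2593 lies in block 0 (frames 0–17981) with 2593 frames into that block.
The block's first minute is 1800 frames and the rest 1798 each; 2593 frames reaches minute 1, so 0 × 18 + 1 × 2 = 2 labels have been skipped so far.
Adding those back, label number 2593 + 2 = 2595 at 30 labels/s is 86 s + 15 f = 0 h 1 min 26 s frame 15, i.e. 00:01:26;15.

00:01:26;15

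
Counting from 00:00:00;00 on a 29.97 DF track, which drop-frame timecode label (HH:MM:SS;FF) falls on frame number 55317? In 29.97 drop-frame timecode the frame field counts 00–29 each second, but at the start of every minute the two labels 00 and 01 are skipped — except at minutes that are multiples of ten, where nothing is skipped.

Ten DF minutes hold 17982 frames, so frame 55317 lies in block 3 (frames 53946–71927) with 1371 frames into that block.
The block's first minute is 1800 frames and the rest 1798 each; 1371 frames reaches minute 0, so 3 × 18 + 0 × 2 = 54 labels have been skipped so far.
Adding those back, label number 55317 + 54 = 55371 at 30 labels/s is 1845 s + 21 f = 0 h 30 min 45 s frame 21, i.e. 00:30:45;21.

00:30:45;21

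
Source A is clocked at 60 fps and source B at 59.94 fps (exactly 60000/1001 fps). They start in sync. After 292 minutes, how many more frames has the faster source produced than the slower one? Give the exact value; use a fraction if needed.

1051200/1001 frames

292 min = 17520 s.
A emits 60 × 17520 = 1051200 frames; B emits 60000/1001 × 17520 = 1051200000/1001.
Difference = 1051200/1001 frames (≈ 1050.1499); B is behind A.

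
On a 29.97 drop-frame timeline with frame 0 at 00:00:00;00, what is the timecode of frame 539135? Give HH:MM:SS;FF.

Ten DF minutes hold 17982 frames, so frame 539135 lies in block 29 (frames 521478–539459) with 17657 frames into that block.
The block's first minute is 1800 frames and the rest 1798 each; 17657 frames reaches minute 9, so 29 × 18 + 9 × 2 = 540 labels have been skipped so far.
Adding those back, label number 539135 + 540 = 539675 at 30 labels/s is 17989 s + 5 f = 4 h 59 min 49 s frame 5, i.e. 04:59:49;05.

04:59:49;05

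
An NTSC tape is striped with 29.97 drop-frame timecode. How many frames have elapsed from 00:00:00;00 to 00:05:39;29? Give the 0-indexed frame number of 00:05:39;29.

10189

As if non-drop at 30 labels/s: (0 × 3600 + 5 × 60 + 39) × 30 + 29 = 10199.
Minute boundaries passed: 5; those not divisible by 10: 5 − 0 = 5; dropped labels = 2 × 5 = 10.
Actual frame index = 10199 − 10 = 10189.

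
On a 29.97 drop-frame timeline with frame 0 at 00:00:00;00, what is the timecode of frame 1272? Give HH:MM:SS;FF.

Ten DF minutes hold 17982 frames, so frame 1272 lies in block 0 (frames 0–17981) with 1272 frames into that block.
The block's first minute is 1800 frames and the rest 1798 each; 1272 frames reaches minute 0, so 0 × 18 + 0 × 2 = 0 labels have been skipped so far.
Adding those back, label number 1272 + 0 = 1272 at 30 labels/s is 42 s + 12 f = 0 h 0 min 42 s frame 12, i.e. 00:00:42;12.

00:00:42;12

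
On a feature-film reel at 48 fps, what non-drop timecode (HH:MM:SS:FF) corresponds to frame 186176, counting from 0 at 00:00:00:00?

186176 ÷ 48 = 3878 full seconds, remainder 32 frames.
3878 s = 1 h 4 min 38 s.
Timecode: 01:04:38:32.

01:04:38:32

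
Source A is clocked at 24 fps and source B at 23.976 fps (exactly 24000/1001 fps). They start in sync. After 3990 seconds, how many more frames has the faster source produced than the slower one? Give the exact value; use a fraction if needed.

13680/143 frames

A emits 24 × 3990 = 95760 frames; B emits 24000/1001 × 3990 = 13680000/143.
Difference = 13680/143 frames (≈ 95.6643); B is behind A.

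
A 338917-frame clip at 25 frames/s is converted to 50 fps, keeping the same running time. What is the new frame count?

Target frames = source frames × (target rate / source rate) = 338917 × (50)/(25) = 338917 × 2 = 677834.

677834 frames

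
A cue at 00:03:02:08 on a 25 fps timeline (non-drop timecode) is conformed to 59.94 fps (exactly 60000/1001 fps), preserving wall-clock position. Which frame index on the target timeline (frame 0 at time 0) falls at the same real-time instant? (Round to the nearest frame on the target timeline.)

frame 10928

Source frame index: (0×3600 + 3×60 + 2) × 25 + 8 = 4558.
Real time: 4558 / (25) = 4558/25 s.
Target frame: (4558/25) × (60000/1001) = 10939200/1001 ≈ 10928.272 → 10928.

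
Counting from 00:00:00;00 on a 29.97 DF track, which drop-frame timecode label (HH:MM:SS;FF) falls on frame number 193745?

01:47:44;19

Ten DF minutes hold 17982 frames, so frame 193745 lies in block 10 (frames 179820–197801) with 13925 frames into that block.
The block's first minute is 1800 frames and the rest 1798 each; 13925 frames reaches minute 7, so 10 × 18 + 7 × 2 = 194 labels have been skipped so far.
Adding those back, label number 193745 + 194 = 193939 at 30 labels/s is 6464 s + 19 f = 1 h 47 min 44 s frame 19, i.e. 01:47:44;19.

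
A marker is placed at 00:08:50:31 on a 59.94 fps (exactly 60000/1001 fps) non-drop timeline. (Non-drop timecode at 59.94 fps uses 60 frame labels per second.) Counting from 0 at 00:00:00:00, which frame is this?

31831

Total seconds to the label: (0 × 3600 + 8 × 60 + 50) = 530.
Frame index = 530 × 60 + 31 = 31831.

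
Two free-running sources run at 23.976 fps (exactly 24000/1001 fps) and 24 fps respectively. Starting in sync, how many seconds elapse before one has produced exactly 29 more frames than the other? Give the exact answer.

29029/24 seconds

The gap grows by |24 − 24000/1001| = 24/1001 frames per second.
Time for a 29-frame gap: 29 ÷ (24/1001) = 29029/24 s.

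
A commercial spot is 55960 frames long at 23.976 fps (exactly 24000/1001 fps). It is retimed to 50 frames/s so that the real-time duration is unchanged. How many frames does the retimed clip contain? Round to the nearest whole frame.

Frames at target rate = 55960 × (50) / (24000/1001) = 1400399/12 ≈ 116699.917.
Nearest whole frame: 116700.

116700 frames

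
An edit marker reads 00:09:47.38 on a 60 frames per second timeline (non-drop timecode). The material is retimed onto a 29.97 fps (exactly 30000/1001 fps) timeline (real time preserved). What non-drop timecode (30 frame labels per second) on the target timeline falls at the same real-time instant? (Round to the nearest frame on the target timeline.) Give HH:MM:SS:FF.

Source frame index: (0×3600 + 9×60 + 47) × 60 + 38 = 35258.
Real time: 35258 / (60) = 17629/30 s.
Target frame: (17629/30) × (30000/1001) = 17629000/1001 ≈ 17611.389 → 17611.
At 30 labels/s: frame 17611 → 00:09:47:01.

00:09:47:01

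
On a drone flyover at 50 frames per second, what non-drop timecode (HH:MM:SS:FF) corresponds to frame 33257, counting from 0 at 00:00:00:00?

33257 ÷ 50 = 665 full seconds, remainder 7 frames.
665 s = 0 h 11 min 5 s.
Timecode: 00:11:05:07.

00:11:05:07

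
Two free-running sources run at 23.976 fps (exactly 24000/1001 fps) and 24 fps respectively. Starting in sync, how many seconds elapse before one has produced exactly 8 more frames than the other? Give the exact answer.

The gap grows by |24 − 24000/1001| = 24/1001 frames per second.
Time for a 8-frame gap: 8 ÷ (24/1001) = 1001/3 s.

1001/3 seconds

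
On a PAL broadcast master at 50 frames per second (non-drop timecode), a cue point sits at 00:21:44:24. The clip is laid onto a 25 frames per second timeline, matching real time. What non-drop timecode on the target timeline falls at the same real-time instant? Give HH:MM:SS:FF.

Source frame index: (0×3600 + 21×60 + 44) × 50 + 24 = 65224.
Real time: 65224 / (50) = 32612/25 s.
Target frame: (32612/25) × (25) = 32612.
At 25 labels/s: frame 32612 → 00:21:44:12.

00:21:44:12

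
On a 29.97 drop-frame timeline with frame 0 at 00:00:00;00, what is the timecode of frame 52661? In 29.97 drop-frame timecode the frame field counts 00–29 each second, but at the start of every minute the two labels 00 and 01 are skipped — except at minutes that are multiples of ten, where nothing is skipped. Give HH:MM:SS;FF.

Each 10-minute DF block holds 10 × 60 × 30 − 9 × 2 = 17982 frames. 52661 ÷ 17982 → 2 full blocks, remainder 16697.
Within the partial block the first minute is 1800 frames and each further minute 1798, so 9 further minute boundaries passed. Total skipped labels = 18 × 2 + 2 × 9 = 54.
Non-drop label index = 52661 + 54 = 52715; at 30 labels/s that is 00:29:17:05, i.e. DF 00:29:17;05.

00:29:17;05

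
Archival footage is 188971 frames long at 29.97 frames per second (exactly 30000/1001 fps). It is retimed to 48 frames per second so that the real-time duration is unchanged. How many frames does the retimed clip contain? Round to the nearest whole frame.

302656 frames

Frames at target rate = 188971 × (48) / (30000/1001) = 189159971/625 ≈ 302655.954.
Nearest whole frame: 302656.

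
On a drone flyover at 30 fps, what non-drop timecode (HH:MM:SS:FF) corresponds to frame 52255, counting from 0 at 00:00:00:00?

52255 ÷ 30 = 1741 full seconds, remainder 25 frames.
1741 s = 0 h 29 min 1 s.
Timecode: 00:29:01:25.

00:29:01:25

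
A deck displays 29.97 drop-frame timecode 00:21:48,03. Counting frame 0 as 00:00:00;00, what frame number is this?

As if non-drop at 30 labels/s: (0 × 3600 + 21 × 60 + 48) × 30 + 3 = 39243.
Minute boundaries passed: 21; those not divisible by 10: 21 − 2 = 19; dropped labels = 2 × 19 = 38.
Actual frame index = 39243 − 38 = 39205.

39205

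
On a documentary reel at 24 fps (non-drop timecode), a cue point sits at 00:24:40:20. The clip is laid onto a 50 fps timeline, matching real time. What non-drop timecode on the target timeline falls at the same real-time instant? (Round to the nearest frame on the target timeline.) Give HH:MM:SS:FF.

Source frame index: (0×3600 + 24×60 + 40) × 24 + 20 = 35540.
Real time: 35540 / (24) = 8885/6 s.
Target frame: (8885/6) × (50) = 222125/3 ≈ 74041.667 → 74042.
At 50 labels/s: frame 74042 → 00:24:40:42.

00:24:40:42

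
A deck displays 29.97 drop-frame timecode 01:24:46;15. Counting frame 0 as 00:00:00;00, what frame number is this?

As if non-drop at 30 labels/s: (1 × 3600 + 24 × 60 + 46) × 30 + 15 = 152595.
Minute boundaries passed: 84; those not divisible by 10: 84 − 8 = 76; dropped labels = 2 × 76 = 152.
Actual frame index = 152595 − 152 = 152443.

152443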